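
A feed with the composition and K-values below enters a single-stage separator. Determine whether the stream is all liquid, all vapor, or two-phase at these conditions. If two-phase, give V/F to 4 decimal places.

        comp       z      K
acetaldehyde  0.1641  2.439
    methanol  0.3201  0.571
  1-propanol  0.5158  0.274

ΣzᵢKᵢ = 0.7243; Σzᵢ/Kᵢ = 2.5104.
Since ΣzᵢKᵢ < 1 the mixture is below its bubble point — single liquid phase.

all liquid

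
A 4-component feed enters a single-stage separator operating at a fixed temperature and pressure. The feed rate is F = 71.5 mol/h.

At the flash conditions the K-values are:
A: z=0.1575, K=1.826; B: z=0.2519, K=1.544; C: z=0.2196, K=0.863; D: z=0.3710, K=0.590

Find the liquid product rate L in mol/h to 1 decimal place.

Rachford–Rice: g(V/F) = Σ zᵢ(Kᵢ−1)/(1+V/F(Kᵢ−1)) = 0.
Feasibility: ΣzᵢKᵢ = 1.0849, Σzᵢ/Kᵢ = 1.1327 — both > 1, two phases present.
Newton–Raphson from V/F = 0.5:
  V/F = 0.5000: g = -0.02383, g' = -0.2033 → V/F = 0.3828
  V/F = 0.3828: g = 0.00008, g' = -0.2054 → V/F = 0.3832
Converged at V/F = 0.3832.
Then V = V/F·F = 0.3832·71.5 = 27.4 mol/h and L = F − V = 44.1 mol/h.

L = 44.1 mol/h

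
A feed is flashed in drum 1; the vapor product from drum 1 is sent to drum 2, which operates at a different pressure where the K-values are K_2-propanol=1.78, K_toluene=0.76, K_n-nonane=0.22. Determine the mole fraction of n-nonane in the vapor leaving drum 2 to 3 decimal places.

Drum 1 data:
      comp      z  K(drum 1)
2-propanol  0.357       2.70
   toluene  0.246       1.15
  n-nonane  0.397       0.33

Drum 1:
Material balance + equilibrium reduce to Σ zᵢ(Kᵢ−1)/(1+ψ₁(Kᵢ−1)) = 0.
g(0) = ΣzᵢKᵢ − 1 = 0.378 and g(1) = 1 − Σzᵢ/Kᵢ = -0.549, so a root lies in (0, 1).
Newton–Raphson from ψ₁ = 0.5:
  ψ₁ = 0.500: g = -0.0376, g' = -0.709 → ψ₁ = 0.447
Converged at ψ₁ = 0.447.
Drum-1 compositions:
  2-propanol: x = 0.203, y = 0.548
  toluene: x = 0.231, y = 0.265
  n-nonane: x = 0.567, y = 0.187
Drum-2 feed = drum-1 vapor: z₂ = (0.5479, 0.2651, 0.1869).
Drum 2:
Rachford–Rice: g(ψ₂) = Σ zᵢ(Kᵢ−1)/(1+ψ₂(Kᵢ−1)) = 0.
g(0) = ΣzᵢKᵢ − 1 = 0.218 and g(1) = 1 − Σzᵢ/Kᵢ = -0.506, so a root lies in (0, 1).
Newton iteration, ψ₂⁰ = 0.5:
  ψ₂ = 0.500: g = -0.0039, g' = -0.498 → ψ₂ = 0.492
Converged at ψ₂ = 0.492.
  2-propanol: x = 0.396, y = 0.705
  toluene: x = 0.301, y = 0.228
  n-nonane: x = 0.303, y = 0.067

y_n-nonane (drum 2) = 0.067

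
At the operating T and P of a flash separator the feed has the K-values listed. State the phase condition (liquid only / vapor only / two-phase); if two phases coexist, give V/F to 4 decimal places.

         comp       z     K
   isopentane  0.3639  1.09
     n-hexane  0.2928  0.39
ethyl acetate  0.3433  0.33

ΣzᵢKᵢ = 0.6241; Σzᵢ/Kᵢ = 2.1249.
Since ΣzᵢKᵢ < 1 the mixture is below its bubble point — single liquid phase.

liquid only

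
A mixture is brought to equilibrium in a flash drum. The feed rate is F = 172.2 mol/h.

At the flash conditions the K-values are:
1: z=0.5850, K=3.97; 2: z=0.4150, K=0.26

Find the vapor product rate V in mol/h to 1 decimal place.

Material balance + equilibrium reduce to Σ zᵢ(Kᵢ−1)/(1+V/F(Kᵢ−1)) = 0.
Check two-phase: ΣzᵢKᵢ = 2.4303 > 1 and Σzᵢ/Kᵢ = 1.7435 > 1, so g(0) = 1.4304 > 0 and g(1) = -0.7435 < 0.
Binary case is linear: z₁(K₁−1)(1+V/F(K₂−1)) + z₂(K₂−1)(1+V/F(K₁−1)) = 0
⇒ V/F = [z₁(K₁−1)+z₂(K₂−1)] / [−(K₁−1)(K₂−1)] = 1.43035/2.19780 = 0.6508
Then V = V/F·F = 0.6508·172.2 = 112.1 mol/h and L = F − V = 60.1 mol/h.

V = 112.1 mol/h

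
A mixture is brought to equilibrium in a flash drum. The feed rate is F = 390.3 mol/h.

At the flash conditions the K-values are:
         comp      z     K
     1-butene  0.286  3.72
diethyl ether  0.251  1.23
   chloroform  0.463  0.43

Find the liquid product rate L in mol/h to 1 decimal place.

L = 188.1 mol/h

Iterate (Newton) starting at ψ = 0.5:
  ψ = 0.500: g = 0.0123, g' = -0.685 → ψ = 0.518
Converged at ψ = 0.518.
Then V = ψ·F = 0.5180·390.3 = 202.2 mol/h and L = F − V = 188.1 mol/h.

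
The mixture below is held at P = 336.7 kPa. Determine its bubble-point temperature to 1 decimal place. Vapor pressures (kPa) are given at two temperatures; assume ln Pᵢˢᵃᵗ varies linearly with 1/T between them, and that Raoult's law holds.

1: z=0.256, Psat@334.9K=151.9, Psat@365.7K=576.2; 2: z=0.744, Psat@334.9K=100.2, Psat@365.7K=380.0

T = 359.6 K

Bubble-point temperature: ΣzᵢPᵢˢᵃᵗ(T) = P. Interpolate ln Pᵢˢᵃᵗ = aᵢ + bᵢ/T.
  T = 334.9 K: ΣzᵢPᵢˢᵃᵗ = 113.44 kPa
  T = 365.7 K: ΣzᵢPᵢˢᵃᵗ = 430.23 kPa
  T = 350.3 K: ΣzᵢPᵢˢᵃᵗ = 227.48 kPa
  T = 358.0 K: ΣzᵢPᵢˢᵃᵗ = 314.99 kPa
  T = 361.9 K: ΣzᵢPᵢˢᵃᵗ = 369.49 kPa
  T = 359.9 K: ΣzᵢPᵢˢᵃᵗ = 340.60 kPa
Interpolating between 358.0 K and 359.9 K gives T ≈ 359.6 K.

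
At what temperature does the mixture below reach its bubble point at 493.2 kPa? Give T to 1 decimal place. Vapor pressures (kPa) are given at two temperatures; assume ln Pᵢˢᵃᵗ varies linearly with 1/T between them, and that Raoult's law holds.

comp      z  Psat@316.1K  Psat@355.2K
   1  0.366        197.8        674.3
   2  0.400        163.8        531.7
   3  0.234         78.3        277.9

Bubble-point temperature: ΣzᵢPᵢˢᵃᵗ(T) = P. Interpolate ln Pᵢˢᵃᵗ = aᵢ + bᵢ/T.
  T = 316.1 K: ΣzᵢPᵢˢᵃᵗ = 156.24 kPa
  T = 355.2 K: ΣzᵢPᵢˢᵃᵗ = 524.50 kPa
  T = 335.6 K: ΣzᵢPᵢˢᵃᵗ = 296.05 kPa
  T = 345.4 K: ΣzᵢPᵢˢᵃᵗ = 397.25 kPa
  T = 350.3 K: ΣzᵢPᵢˢᵃᵗ = 457.35 kPa
  T = 352.8 K: ΣzᵢPᵢˢᵃᵗ = 490.69 kPa
Interpolating between 352.8 K and 355.2 K gives T ≈ 353.0 K.

T = 353.0 K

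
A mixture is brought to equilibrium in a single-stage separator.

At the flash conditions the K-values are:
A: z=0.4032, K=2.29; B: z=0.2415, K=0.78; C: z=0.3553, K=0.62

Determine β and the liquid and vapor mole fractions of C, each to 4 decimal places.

β = 0.7913, x_C = 0.5081, y_C = 0.3150

Newton iteration, β⁰ = 0.51:
  β = 0.5100: g = 0.08641, g' = -0.3379 → β = 0.7658
  β = 0.7658: g = 0.00734, g' = -0.2888 → β = 0.7912
  β = 0.7912: g = 0.00003, g' = -0.2864 → β = 0.7913
Converged at β = 0.7913.
Compositions from xᵢ = zᵢ/(1+β(Kᵢ−1)), yᵢ = Kᵢxᵢ:
  A: x = 0.1995, y = 0.4569
  B: x = 0.2924, y = 0.2281
  C: x = 0.5081, y = 0.3150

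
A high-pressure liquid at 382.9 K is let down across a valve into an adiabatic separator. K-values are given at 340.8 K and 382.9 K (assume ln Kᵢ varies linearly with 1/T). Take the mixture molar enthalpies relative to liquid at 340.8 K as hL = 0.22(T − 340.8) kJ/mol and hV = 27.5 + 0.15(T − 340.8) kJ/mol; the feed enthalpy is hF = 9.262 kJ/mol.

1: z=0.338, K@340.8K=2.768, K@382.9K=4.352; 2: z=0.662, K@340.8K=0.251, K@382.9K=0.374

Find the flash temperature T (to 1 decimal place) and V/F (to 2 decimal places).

T = 358.4 K, V/F = 0.21

Adiabatic flash: solve Rachford–Rice at each trial T, then check hF = ψ·hV(T) + (1−ψ)·hL(T).
  T = 340.8 K: K = (2.768, 0.251), RR gives ψ = 0.077, H_out = 2.113 kJ/mol
  T = 382.9 K: K = (4.352, 0.374), RR gives ψ = 0.342, H_out = 17.670 kJ/mol
  T = 361.9 K: K = (3.519, 0.310), RR gives ψ = 0.227, H_out = 10.552 kJ/mol
  T = 351.4 K: K = (3.134, 0.280), RR gives ψ = 0.159, H_out = 6.593 kJ/mol
  T = 356.6 K: K = (3.322, 0.295), RR gives ψ = 0.194, H_out = 8.600 kJ/mol
  T = 359.2 K: K = (3.418, 0.302), RR gives ψ = 0.211, H_out = 9.568 kJ/mol
  T = 357.9 K: K = (3.369, 0.298), RR gives ψ = 0.202, H_out = 9.087 kJ/mol
Linear interpolation between T = 357.9 (H_out = 9.087) and T = 359.2 (H_out = 9.568) on hF = 9.262 gives T ≈ 358.4 K, at which ψ = 0.21.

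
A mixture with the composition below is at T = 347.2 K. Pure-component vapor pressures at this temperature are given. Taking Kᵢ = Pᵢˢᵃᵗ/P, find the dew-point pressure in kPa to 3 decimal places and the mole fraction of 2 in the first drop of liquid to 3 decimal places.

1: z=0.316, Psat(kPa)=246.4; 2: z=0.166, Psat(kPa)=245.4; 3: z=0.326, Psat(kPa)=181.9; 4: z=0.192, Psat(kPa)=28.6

Pdew = 95.562 kPa, x_2 = 0.065

At the dew point ψ → 1, so Σzᵢ/Kᵢ = 1 with Kᵢ = Pᵢˢᵃᵗ/P ⇒ 1/P = Σzᵢ/Pᵢˢᵃᵗ.
1/P = 0.316/246.4 + 0.166/245.4 + 0.326/181.9 + 0.192/28.6 = 0.010464 ⇒ P = 95.562 kPa
xᵢ = zᵢP/Pᵢˢᵃᵗ ⇒ x_2 = 0.166·95.562/245.4 = 0.065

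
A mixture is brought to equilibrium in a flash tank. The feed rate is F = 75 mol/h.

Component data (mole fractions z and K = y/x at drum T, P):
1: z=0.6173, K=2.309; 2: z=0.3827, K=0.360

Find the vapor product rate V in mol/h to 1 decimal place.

V = 50.4 mol/h

Material balance + equilibrium reduce to Σ zᵢ(Kᵢ−1)/(1+V/F(Kᵢ−1)) = 0.
Feasibility: ΣzᵢKᵢ = 1.5631, Σzᵢ/Kᵢ = 1.3304 — both > 1, two phases present.
Newton iteration, V/F⁰ = 0.32:
  V/F = 0.3200: g = 0.26149, g' = -0.7733 → V/F = 0.6582
  V/F = 0.6582: g = 0.01090, g' = -0.7732 → V/F = 0.6723
  V/F = 0.6723: g = -0.00006, g' = -0.7822 → V/F = 0.6722
Converged at V/F = 0.6722.
Then V = V/F·F = 0.6722·75 = 50.4 mol/h and L = F − V = 24.6 mol/h.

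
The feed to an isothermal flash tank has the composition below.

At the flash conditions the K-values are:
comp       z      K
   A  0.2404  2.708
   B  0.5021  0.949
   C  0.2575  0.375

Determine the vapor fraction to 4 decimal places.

ψ = 0.4075

Rachford–Rice: g(ψ) = Σ zᵢ(Kᵢ−1)/(1+ψ(Kᵢ−1)) = 0.
Check two-phase: ΣzᵢKᵢ = 1.2241 > 1 and Σzᵢ/Kᵢ = 1.3045 > 1, so g(0) = 0.2241 > 0 and g(1) = -0.3045 < 0.
Newton–Raphson from ψ = 0.65:
  ψ = 0.6500: g = -0.10296, g' = -0.4442 → ψ = 0.4182
  ψ = 0.4182: g = -0.00454, g' = -0.4244 → ψ = 0.4075
Converged at ψ = 0.4075.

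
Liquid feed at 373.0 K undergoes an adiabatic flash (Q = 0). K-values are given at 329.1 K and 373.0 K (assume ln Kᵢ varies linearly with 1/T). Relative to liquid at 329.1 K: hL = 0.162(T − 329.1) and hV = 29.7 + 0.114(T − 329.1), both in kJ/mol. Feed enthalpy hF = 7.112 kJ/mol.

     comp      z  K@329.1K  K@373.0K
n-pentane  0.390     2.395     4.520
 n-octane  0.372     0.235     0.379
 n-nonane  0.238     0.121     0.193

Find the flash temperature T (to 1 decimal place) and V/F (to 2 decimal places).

Adiabatic flash: solve Rachford–Rice at each trial T, then check hF = ψ·hV(T) + (1−ψ)·hL(T).
  T = 329.1 K: K = (2.395, 0.235, 0.121), RR gives ψ = 0.044, H_out = 1.320 kJ/mol
  T = 373.0 K: K = (4.520, 0.379, 0.193), RR gives ψ = 0.385, H_out = 17.747 kJ/mol
  T = 351.1 K: K = (3.359, 0.303, 0.155), RR gives ψ = 0.257, H_out = 10.927 kJ/mol
  T = 340.1 K: K = (2.852, 0.268, 0.138), RR gives ψ = 0.168, H_out = 6.689 kJ/mol
  T = 345.6 K: K = (3.099, 0.285, 0.146), RR gives ψ = 0.216, H_out = 8.910 kJ/mol
  T = 342.9 K: K = (2.976, 0.277, 0.142), RR gives ψ = 0.193, H_out = 7.849 kJ/mol
  T = 341.5 K: K = (2.913, 0.272, 0.140), RR gives ψ = 0.181, H_out = 7.277 kJ/mol
Linear interpolation between T = 340.1 (H_out = 6.689) and T = 341.5 (H_out = 7.277) on hF = 7.112 gives T ≈ 341.1 K, at which ψ = 0.18.

T = 341.1 K, V/F = 0.18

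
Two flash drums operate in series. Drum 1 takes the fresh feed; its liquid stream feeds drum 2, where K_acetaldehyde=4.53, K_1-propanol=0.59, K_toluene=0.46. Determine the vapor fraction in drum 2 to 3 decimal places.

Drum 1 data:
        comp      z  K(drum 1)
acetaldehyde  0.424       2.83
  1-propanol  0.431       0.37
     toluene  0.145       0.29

V/F (drum 2) = 0.380

Drum 1:
Let ψ₁ = V/F and solve Σ zᵢ(Kᵢ−1)/(1+ψ₁(Kᵢ−1)) = 0.
Check two-phase: ΣzᵢKᵢ = 1.401 > 1 and Σzᵢ/Kᵢ = 1.815 > 1, so g(0) = 0.401 > 0 and g(1) = -0.815 < 0.
Newton iteration, ψ₁⁰ = 0.64:
  ψ₁ = 0.640: g = -0.2863, g' = -1.027 → ψ₁ = 0.361
  ψ₁ = 0.361: g = -0.0229, g' = -0.934 → ψ₁ = 0.337
Converged at ψ₁ = 0.337.
Drum-1 compositions:
  acetaldehyde: x = 0.262, y = 0.742
  1-propanol: x = 0.547, y = 0.202
  toluene: x = 0.191, y = 0.055
Drum-2 feed = drum-1 liquid: z₂ = (0.2623, 0.5471, 0.1906).
Drum 2:
Rachford–Rice: g(ψ₂) = Σ zᵢ(Kᵢ−1)/(1+ψ₂(Kᵢ−1)) = 0.
Feasibility: ΣzᵢKᵢ = 1.599, Σzᵢ/Kᵢ = 1.400 — both > 1, two phases present.
Iterate (Newton) starting at ψ₂ = 0.36:
  ψ₂ = 0.360: g = 0.0168, g' = -0.846 → ψ₂ = 0.380
Converged at ψ₂ = 0.380.
  acetaldehyde: x = 0.112, y = 0.507
  1-propanol: x = 0.648, y = 0.382
  toluene: x = 0.240, y = 0.110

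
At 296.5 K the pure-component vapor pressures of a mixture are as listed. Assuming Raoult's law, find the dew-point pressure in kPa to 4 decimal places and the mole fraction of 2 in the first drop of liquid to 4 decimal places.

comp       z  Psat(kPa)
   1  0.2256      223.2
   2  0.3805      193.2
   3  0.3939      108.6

At the dew point ψ → 1, so Σzᵢ/Kᵢ = 1 with Kᵢ = Pᵢˢᵃᵗ/P ⇒ 1/P = Σzᵢ/Pᵢˢᵃᵗ.
1/P = 0.2256/223.2 + 0.3805/193.2 + 0.3939/108.6 = 0.0066073 ⇒ P = 151.3481 kPa
xᵢ = zᵢP/Pᵢˢᵃᵗ ⇒ x_2 = 0.3805·151.3481/193.2 = 0.2981

Pdew = 151.3481 kPa, x_2 = 0.2981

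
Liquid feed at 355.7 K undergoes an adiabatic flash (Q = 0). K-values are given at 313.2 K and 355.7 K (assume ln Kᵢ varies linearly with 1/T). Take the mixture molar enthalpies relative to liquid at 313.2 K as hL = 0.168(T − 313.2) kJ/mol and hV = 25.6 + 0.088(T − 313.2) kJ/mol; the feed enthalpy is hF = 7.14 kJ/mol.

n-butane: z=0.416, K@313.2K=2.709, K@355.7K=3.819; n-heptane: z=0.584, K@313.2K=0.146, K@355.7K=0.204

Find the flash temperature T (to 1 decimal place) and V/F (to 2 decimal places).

Adiabatic flash: solve Rachford–Rice at each trial T, then check hF = ψ·hV(T) + (1−ψ)·hL(T).
  T = 313.2 K: K = (2.709, 0.146), RR gives ψ = 0.145, H_out = 3.722 kJ/mol
  T = 355.7 K: K = (3.819, 0.204), RR gives ψ = 0.315, H_out = 14.143 kJ/mol
  T = 334.4 K: K = (3.250, 0.174), RR gives ψ = 0.244, H_out = 9.402 kJ/mol
  T = 323.8 K: K = (2.976, 0.160), RR gives ψ = 0.200, H_out = 6.725 kJ/mol
  T = 329.1 K: K = (3.113, 0.167), RR gives ψ = 0.223, H_out = 8.097 kJ/mol
  T = 326.5 K: K = (3.045, 0.164), RR gives ψ = 0.212, H_out = 7.433 kJ/mol
  T = 325.1 K: K = (3.010, 0.162), RR gives ψ = 0.206, H_out = 7.068 kJ/mol
Linear interpolation between T = 325.1 (H_out = 7.068) and T = 326.5 (H_out = 7.433) on hF = 7.14 gives T ≈ 325.4 K, at which ψ = 0.21.

T = 325.4 K, V/F = 0.21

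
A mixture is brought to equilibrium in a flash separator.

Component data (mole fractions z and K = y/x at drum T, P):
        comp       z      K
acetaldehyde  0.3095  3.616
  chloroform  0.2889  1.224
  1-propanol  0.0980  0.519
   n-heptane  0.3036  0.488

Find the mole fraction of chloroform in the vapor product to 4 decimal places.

Rachford–Rice: g(V/F) = Σ zᵢ(Kᵢ−1)/(1+V/F(Kᵢ−1)) = 0.
Feasibility: ΣzᵢKᵢ = 1.6718, Σzᵢ/Kᵢ = 1.1326 — both > 1, two phases present.
Newton–Raphson from V/F = 0.34:
  V/F = 0.3400: g = 0.24409, g' = -0.7549 → V/F = 0.6633
  V/F = 0.6633: g = 0.04773, g' = -0.5255 → V/F = 0.7542
  V/F = 0.7542: g = 0.00051, g' = -0.5173 → V/F = 0.7552
Converged at V/F = 0.7552.
Compositions from xᵢ = zᵢ/(1+V/F(Kᵢ−1)), yᵢ = Kᵢxᵢ:
  acetaldehyde: x = 0.1040, y = 0.3761
  chloroform: x = 0.2471, y = 0.3025
  1-propanol: x = 0.1539, y = 0.0799
  n-heptane: x = 0.4950, y = 0.2416

y_chloroform = 0.3025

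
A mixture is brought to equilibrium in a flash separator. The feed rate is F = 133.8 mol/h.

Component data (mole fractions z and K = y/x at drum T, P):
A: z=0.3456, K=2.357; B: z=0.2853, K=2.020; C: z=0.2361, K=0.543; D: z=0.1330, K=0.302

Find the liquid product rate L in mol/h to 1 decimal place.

Material balance + equilibrium reduce to Σ zᵢ(Kᵢ−1)/(1+β(Kᵢ−1)) = 0.
Check two-phase: ΣzᵢKᵢ = 1.5593 > 1 and Σzᵢ/Kᵢ = 1.1631 > 1, so g(0) = 0.5593 > 0 and g(1) = -0.1631 < 0.
Newton iteration, β⁰ = 0.5:
  β = 0.5000: g = 0.18967, g' = -0.5918 → β = 0.8205
  β = 0.8205: g = -0.00955, g' = -0.7116 → β = 0.8071
  β = 0.8071: g = -0.00009, g' = -0.6979 → β = 0.8069
Converged at β = 0.8069.
Then V = β·F = 0.8069·133.8 = 108.0 mol/h and L = F − V = 25.8 mol/h.

L = 25.8 mol/h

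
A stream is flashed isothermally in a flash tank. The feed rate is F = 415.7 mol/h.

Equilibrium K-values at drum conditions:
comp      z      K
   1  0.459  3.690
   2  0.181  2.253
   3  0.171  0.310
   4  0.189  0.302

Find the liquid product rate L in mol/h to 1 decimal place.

L = 102.3 mol/h

Rachford–Rice: g(β) = Σ zᵢ(Kᵢ−1)/(1+β(Kᵢ−1)) = 0.
Feasibility: ΣzᵢKᵢ = 2.212, Σzᵢ/Kᵢ = 1.382 — both > 1, two phases present.
Newton–Raphson from β = 0.5:
  β = 0.500: g = 0.2832, g' = -1.118 → β = 0.753
  β = 0.753: g = 0.0009, g' = -1.200 → β = 0.754
Converged at β = 0.754.
Then V = β·F = 0.7539·415.7 = 313.4 mol/h and L = F − V = 102.3 mol/h.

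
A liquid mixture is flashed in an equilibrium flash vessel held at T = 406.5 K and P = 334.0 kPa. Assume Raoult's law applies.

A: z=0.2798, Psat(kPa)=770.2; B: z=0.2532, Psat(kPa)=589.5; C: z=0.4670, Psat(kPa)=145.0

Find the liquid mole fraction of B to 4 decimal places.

Raoult's law: Kᵢ = Pᵢˢᵃᵗ/P = Pᵢˢᵃᵗ/334.0.
  K_A = 770.2/334.0 = 2.305988, K_B = 589.5/334.0 = 1.764970, K_C = 145.0/334.0 = 0.434132
Iterate (Newton) starting at β = 0.56:
  β = 0.5600: g = -0.04019, g' = -0.5523 → β = 0.4872
  β = 0.4872: g = -0.00044, g' = -0.5419 → β = 0.4864
Converged at β = 0.4864.
Compositions from xᵢ = zᵢ/(1+β(Kᵢ−1)), yᵢ = Kᵢxᵢ:
  A: x = 0.1711, y = 0.3946
  B: x = 0.1845, y = 0.3257
  C: x = 0.6444, y = 0.2797

x_B = 0.1845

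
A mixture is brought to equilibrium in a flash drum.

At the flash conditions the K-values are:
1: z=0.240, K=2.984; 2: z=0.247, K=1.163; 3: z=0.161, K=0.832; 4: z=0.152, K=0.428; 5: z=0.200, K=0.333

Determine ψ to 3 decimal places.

ψ = 0.363

Iterate (Newton) starting at ψ = 0.6:
  ψ = 0.600: g = -0.1308, g' = -0.571 → ψ = 0.371
  ψ = 0.371: g = -0.0041, g' = -0.562 → ψ = 0.363
Converged at ψ = 0.363.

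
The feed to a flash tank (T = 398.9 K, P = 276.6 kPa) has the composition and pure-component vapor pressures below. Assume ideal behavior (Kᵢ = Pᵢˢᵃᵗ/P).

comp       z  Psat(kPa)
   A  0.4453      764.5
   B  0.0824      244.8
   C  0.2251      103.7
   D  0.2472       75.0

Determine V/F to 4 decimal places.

Raoult's law: Kᵢ = Pᵢˢᵃᵗ/P = Pᵢˢᵃᵗ/276.6.
  K_A = 764.5/276.6 = 2.763919, K_B = 244.8/276.6 = 0.885033, K_C = 103.7/276.6 = 0.374910, K_D = 75.0/276.6 = 0.271150
Material balance + equilibrium reduce to Σ zᵢ(Kᵢ−1)/(1+V/F(Kᵢ−1)) = 0.
g(0) = ΣzᵢKᵢ − 1 = 0.4551 and g(1) = 1 − Σzᵢ/Kᵢ = -0.7663, so a root lies in (0, 1).
Iterate (Newton) starting at V/F = 0.68:
  V/F = 0.6800: g = -0.25511, g' = -1.0700 → V/F = 0.4416
  V/F = 0.4416: g = -0.02846, g' = -0.8924 → V/F = 0.4097
Converged at V/F = 0.4097.

V/F = 0.4097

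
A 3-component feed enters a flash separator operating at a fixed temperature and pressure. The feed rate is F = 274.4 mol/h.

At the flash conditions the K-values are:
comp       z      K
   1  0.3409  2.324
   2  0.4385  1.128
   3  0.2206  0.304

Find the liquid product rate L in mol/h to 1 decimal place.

L = 89.0 mol/h

Material balance + equilibrium reduce to Σ zᵢ(Kᵢ−1)/(1+ψ(Kᵢ−1)) = 0.
Feasibility: ΣzᵢKᵢ = 1.3539, Σzᵢ/Kᵢ = 1.2611 — both > 1, two phases present.
Newton–Raphson from ψ = 0.58:
  ψ = 0.5800: g = 0.05007, g' = -0.4979 → ψ = 0.6806
  ψ = 0.6806: g = -0.00266, g' = -0.5572 → ψ = 0.6758
Converged at ψ = 0.6758.
Then V = ψ·F = 0.6758·274.4 = 185.4 mol/h and L = F − V = 89.0 mol/h.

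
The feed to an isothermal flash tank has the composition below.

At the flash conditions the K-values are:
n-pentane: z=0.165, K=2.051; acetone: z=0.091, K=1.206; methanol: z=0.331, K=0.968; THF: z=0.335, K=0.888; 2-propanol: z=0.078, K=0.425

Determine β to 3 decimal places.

Let β = V/F and solve Σ zᵢ(Kᵢ−1)/(1+β(Kᵢ−1)) = 0.
Feasibility: ΣzᵢKᵢ = 1.099, Σzᵢ/Kᵢ = 1.059 — both > 1, two phases present.
Iterate (Newton) starting at β = 0.67:
  β = 0.670: g = -0.0061, g' = -0.139 → β = 0.626
Converged at β = 0.626.

β = 0.626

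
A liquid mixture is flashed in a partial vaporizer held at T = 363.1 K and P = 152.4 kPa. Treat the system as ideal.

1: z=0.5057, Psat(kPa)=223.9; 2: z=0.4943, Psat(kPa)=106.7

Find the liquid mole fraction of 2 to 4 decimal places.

x_2 = 0.6101

Raoult's law: Kᵢ = Pᵢˢᵃᵗ/P = Pᵢˢᵃᵗ/152.4.
  K_1 = 223.9/152.4 = 1.469160, K_2 = 106.7/152.4 = 0.700131
Binary case is linear: z₁(K₁−1)(1+V/F(K₂−1)) + z₂(K₂−1)(1+V/F(K₁−1)) = 0
⇒ V/F = [z₁(K₁−1)+z₂(K₂−1)] / [−(K₁−1)(K₂−1)] = 0.08903/0.14069 = 0.6328
Compositions from xᵢ = zᵢ/(1+V/F(Kᵢ−1)), yᵢ = Kᵢxᵢ:
  1: x = 0.3899, y = 0.5729
  2: x = 0.6101, y = 0.4271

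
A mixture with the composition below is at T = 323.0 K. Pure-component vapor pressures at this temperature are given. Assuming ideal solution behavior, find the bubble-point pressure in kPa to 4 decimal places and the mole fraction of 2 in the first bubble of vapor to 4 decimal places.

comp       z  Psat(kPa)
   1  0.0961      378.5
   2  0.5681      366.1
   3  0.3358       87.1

At the bubble point ψ → 0, so ΣzᵢKᵢ = 1 with Kᵢ = Pᵢˢᵃᵗ/P ⇒ P = ΣzᵢPᵢˢᵃᵗ.
P = 0.0961·378.5 + 0.5681·366.1 + 0.3358·87.1 = 273.6034 kPa
yᵢ = zᵢPᵢˢᵃᵗ/P ⇒ y_2 = 0.5681·366.1/273.6034 = 0.7602

Pbub = 273.6034 kPa, y_2 = 0.7602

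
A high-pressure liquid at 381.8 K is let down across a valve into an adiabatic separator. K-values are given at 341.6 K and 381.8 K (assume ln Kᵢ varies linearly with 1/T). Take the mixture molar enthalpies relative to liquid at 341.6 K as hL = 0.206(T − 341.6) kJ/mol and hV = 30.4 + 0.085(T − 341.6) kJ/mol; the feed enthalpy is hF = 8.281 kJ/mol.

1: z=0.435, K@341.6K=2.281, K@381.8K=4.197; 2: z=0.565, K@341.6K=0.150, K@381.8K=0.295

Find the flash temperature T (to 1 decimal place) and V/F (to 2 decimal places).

Adiabatic flash: solve Rachford–Rice at each trial T, then check hF = ψ·hV(T) + (1−ψ)·hL(T).
  T = 341.6 K: K = (2.281, 0.150), RR gives ψ = 0.071, H_out = 2.149 kJ/mol
  T = 381.8 K: K = (4.197, 0.295), RR gives ψ = 0.440, H_out = 19.524 kJ/mol
  T = 361.7 K: K = (3.147, 0.214), RR gives ψ = 0.291, H_out = 12.266 kJ/mol
  T = 351.6 K: K = (2.689, 0.180), RR gives ψ = 0.196, H_out = 7.784 kJ/mol
  T = 356.6 K: K = (2.910, 0.197), RR gives ψ = 0.246, H_out = 10.111 kJ/mol
  T = 354.1 K: K = (2.798, 0.188), RR gives ψ = 0.222, H_out = 8.978 kJ/mol
  T = 352.9 K: K = (2.746, 0.184), RR gives ψ = 0.210, H_out = 8.413 kJ/mol
Linear interpolation between T = 351.6 (H_out = 7.784) and T = 352.9 (H_out = 8.413) on hF = 8.281 gives T ≈ 352.6 K, at which ψ = 0.21.

T = 352.6 K, V/F = 0.21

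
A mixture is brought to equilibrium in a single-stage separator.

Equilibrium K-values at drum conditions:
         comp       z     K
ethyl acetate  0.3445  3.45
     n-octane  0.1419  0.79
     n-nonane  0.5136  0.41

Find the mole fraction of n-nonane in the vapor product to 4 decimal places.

Material balance + equilibrium reduce to Σ zᵢ(Kᵢ−1)/(1+V/F(Kᵢ−1)) = 0.
Feasibility: ΣzᵢKᵢ = 1.5112, Σzᵢ/Kᵢ = 1.5322 — both > 1, two phases present.
Iterate (Newton) starting at V/F = 0.5:
  V/F = 0.5000: g = -0.08378, g' = -0.7852 → V/F = 0.3933
  V/F = 0.3933: g = 0.00277, g' = -0.8469 → V/F = 0.3966
Converged at V/F = 0.3966.
Compositions from xᵢ = zᵢ/(1+V/F(Kᵢ−1)), yᵢ = Kᵢxᵢ:
  ethyl acetate: x = 0.1747, y = 0.6028
  n-octane: x = 0.1548, y = 0.1223
  n-nonane: x = 0.6705, y = 0.2749

y_n-nonane = 0.2749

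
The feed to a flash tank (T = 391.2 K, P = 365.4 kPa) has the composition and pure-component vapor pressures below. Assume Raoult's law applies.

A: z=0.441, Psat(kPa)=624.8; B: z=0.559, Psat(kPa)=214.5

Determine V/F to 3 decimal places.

Raoult's law: Kᵢ = Pᵢˢᵃᵗ/P = Pᵢˢᵃᵗ/365.4.
  K_A = 624.8/365.4 = 1.70991, K_B = 214.5/365.4 = 0.58703
Binary case is linear: z₁(K₁−1)(1+V/F(K₂−1)) + z₂(K₂−1)(1+V/F(K₁−1)) = 0
⇒ V/F = [z₁(K₁−1)+z₂(K₂−1)] / [−(K₁−1)(K₂−1)] = 0.0822/0.2932 = 0.280

V/F = 0.280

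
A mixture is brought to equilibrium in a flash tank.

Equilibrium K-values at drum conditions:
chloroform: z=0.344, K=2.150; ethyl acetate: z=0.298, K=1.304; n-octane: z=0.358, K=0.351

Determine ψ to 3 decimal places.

Let ψ = V/F and solve Σ zᵢ(Kᵢ−1)/(1+ψ(Kᵢ−1)) = 0.
g(0) = ΣzᵢKᵢ − 1 = 0.254 and g(1) = 1 − Σzᵢ/Kᵢ = -0.408, so a root lies in (0, 1).
Iterate (Newton) starting at ψ = 0.5:
  ψ = 0.500: g = -0.0141, g' = -0.535 → ψ = 0.474
  ψ = 0.474: g = -0.0001, g' = -0.526 → ψ = 0.473
Converged at ψ = 0.473.

ψ = 0.473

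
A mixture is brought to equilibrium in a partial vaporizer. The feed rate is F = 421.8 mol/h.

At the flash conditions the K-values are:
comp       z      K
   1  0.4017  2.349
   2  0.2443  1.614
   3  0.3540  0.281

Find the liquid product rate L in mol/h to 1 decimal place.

L = 188.6 mol/h

Iterate (Newton) starting at β = 0.5:
  β = 0.5000: g = 0.04100, g' = -0.7607 → β = 0.5539
  β = 0.5539: g = -0.00089, g' = -0.7961 → β = 0.5528
Converged at β = 0.5528.
Then V = β·F = 0.5528·421.8 = 233.2 mol/h and L = F − V = 188.6 mol/h.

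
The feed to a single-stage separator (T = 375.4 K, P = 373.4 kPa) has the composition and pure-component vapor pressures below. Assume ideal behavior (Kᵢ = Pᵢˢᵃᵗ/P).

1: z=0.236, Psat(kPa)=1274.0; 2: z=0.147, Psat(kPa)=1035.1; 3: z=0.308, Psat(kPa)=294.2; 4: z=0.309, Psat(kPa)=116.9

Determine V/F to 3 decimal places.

Raoult's law: Kᵢ = Pᵢˢᵃᵗ/P = Pᵢˢᵃᵗ/373.4.
  K_1 = 1274.0/373.4 = 3.41189, K_2 = 1035.1/373.4 = 2.77209, K_3 = 294.2/373.4 = 0.78790, K_4 = 116.9/373.4 = 0.31307
Rachford–Rice: g(V/F) = Σ zᵢ(Kᵢ−1)/(1+V/F(Kᵢ−1)) = 0.
Check two-phase: ΣzᵢKᵢ = 1.552 > 1 and Σzᵢ/Kᵢ = 1.500 > 1, so g(0) = 0.552 > 0 and g(1) = -0.500 < 0.
Newton–Raphson from V/F = 0.35:
  V/F = 0.350: g = 0.1194, g' = -0.848 → V/F = 0.491
  V/F = 0.491: g = 0.0069, g' = -0.769 → V/F = 0.500
Converged at V/F = 0.500.

V/F = 0.500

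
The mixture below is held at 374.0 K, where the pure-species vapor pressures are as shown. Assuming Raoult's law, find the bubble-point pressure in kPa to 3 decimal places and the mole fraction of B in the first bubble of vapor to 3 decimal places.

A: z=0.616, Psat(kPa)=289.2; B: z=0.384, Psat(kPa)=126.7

Pbub = 226.800 kPa, y_B = 0.215

At the bubble point ψ → 0, so ΣzᵢKᵢ = 1 with Kᵢ = Pᵢˢᵃᵗ/P ⇒ P = ΣzᵢPᵢˢᵃᵗ.
P = 0.616·289.2 + 0.384·126.7 = 226.800 kPa
yᵢ = zᵢPᵢˢᵃᵗ/P ⇒ y_B = 0.384·126.7/226.800 = 0.215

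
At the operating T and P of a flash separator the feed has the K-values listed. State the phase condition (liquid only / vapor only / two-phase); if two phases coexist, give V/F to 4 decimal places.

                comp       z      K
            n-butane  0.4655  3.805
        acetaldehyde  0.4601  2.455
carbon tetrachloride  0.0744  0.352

vapor only

ΣzᵢKᵢ = 2.9270; Σzᵢ/Kᵢ = 0.5211.
Since Σzᵢ/Kᵢ < 1 the mixture is above its dew point — single vapor phase.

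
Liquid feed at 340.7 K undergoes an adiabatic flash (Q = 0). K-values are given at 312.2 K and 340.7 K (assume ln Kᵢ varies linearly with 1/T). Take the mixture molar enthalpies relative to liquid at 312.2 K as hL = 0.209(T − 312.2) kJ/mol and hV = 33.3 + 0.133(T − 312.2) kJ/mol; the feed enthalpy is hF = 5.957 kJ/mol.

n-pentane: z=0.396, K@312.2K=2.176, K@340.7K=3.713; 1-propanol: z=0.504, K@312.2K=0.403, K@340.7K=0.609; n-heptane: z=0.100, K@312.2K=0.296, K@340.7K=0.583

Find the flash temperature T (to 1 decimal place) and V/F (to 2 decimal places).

T = 313.7 K, V/F = 0.17

Adiabatic flash: solve Rachford–Rice at each trial T, then check hF = ψ·hV(T) + (1−ψ)·hL(T).
  T = 312.2 K: K = (2.176, 0.403, 0.296), RR gives ψ = 0.130, H_out = 4.341 kJ/mol
  T = 340.7 K: K = (3.713, 0.609, 0.583), RR gives ψ = 0.779, H_out = 30.205 kJ/mol
  T = 326.4 K: K = (2.873, 0.500, 0.421), RR gives ψ = 0.448, H_out = 17.403 kJ/mol
  T = 319.3 K: K = (2.508, 0.450, 0.354), RR gives ψ = 0.299, H_out = 11.264 kJ/mol
  T = 315.8 K: K = (2.340, 0.426, 0.325), RR gives ψ = 0.220, H_out = 8.004 kJ/mol
  T = 314.0 K: K = (2.257, 0.415, 0.310), RR gives ψ = 0.176, H_out = 6.220 kJ/mol
Linear interpolation between T = 312.2 (H_out = 4.341) and T = 314.0 (H_out = 6.220) on hF = 5.957 gives T ≈ 313.7 K, at which ψ = 0.17.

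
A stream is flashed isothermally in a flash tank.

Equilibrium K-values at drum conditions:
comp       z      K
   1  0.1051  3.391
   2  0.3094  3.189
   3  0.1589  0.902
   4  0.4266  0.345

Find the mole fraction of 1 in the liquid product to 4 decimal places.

Rachford–Rice: g(V/F) = Σ zᵢ(Kᵢ−1)/(1+V/F(Kᵢ−1)) = 0.
Check two-phase: ΣzᵢKᵢ = 1.6336 > 1 and Σzᵢ/Kᵢ = 1.5407 > 1, so g(0) = 0.6336 > 0 and g(1) = -0.5407 < 0.
Newton iteration, V/F⁰ = 0.5:
  V/F = 0.5000: g = 0.00594, g' = -0.8690 → V/F = 0.5068
Converged at V/F = 0.5068.
Compositions from xᵢ = zᵢ/(1+V/F(Kᵢ−1)), yᵢ = Kᵢxᵢ:
  1: x = 0.0475, y = 0.1611
  2: x = 0.1467, y = 0.4677
  3: x = 0.1672, y = 0.1508
  4: x = 0.6386, y = 0.2203

x_1 = 0.0475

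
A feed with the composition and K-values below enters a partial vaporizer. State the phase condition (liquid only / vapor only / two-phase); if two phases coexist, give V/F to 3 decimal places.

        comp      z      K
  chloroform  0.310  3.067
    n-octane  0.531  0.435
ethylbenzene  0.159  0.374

ΣzᵢKᵢ = 1.241; Σzᵢ/Kᵢ = 1.747.
Both exceed 1, so a two-phase solution exists.
Rachford–Rice: g(ψ) = Σ zᵢ(Kᵢ−1)/(1+ψ(Kᵢ−1)) = 0.
Iterate (Newton) starting at ψ = 0.55:
  ψ = 0.550: g = -0.2872, g' = -0.792 → ψ = 0.187
  ψ = 0.187: g = 0.0137, g' = -0.980 → ψ = 0.201
Converged at ψ = 0.201.

two-phase, V/F = 0.201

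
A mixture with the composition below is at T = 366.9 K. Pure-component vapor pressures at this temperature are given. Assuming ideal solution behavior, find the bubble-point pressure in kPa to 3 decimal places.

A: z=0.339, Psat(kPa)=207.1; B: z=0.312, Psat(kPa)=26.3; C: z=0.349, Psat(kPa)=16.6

Pbub = 84.206 kPa

At the bubble point ψ → 0, so ΣzᵢKᵢ = 1 with Kᵢ = Pᵢˢᵃᵗ/P ⇒ P = ΣzᵢPᵢˢᵃᵗ.
P = 0.339·207.1 + 0.312·26.3 + 0.349·16.6 = 84.206 kPa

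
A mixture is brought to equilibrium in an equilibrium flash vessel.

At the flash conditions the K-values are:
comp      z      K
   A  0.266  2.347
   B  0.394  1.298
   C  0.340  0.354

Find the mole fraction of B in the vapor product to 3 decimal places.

Let ψ = V/F and solve Σ zᵢ(Kᵢ−1)/(1+ψ(Kᵢ−1)) = 0.
Check two-phase: ΣzᵢKᵢ = 1.256 > 1 and Σzᵢ/Kᵢ = 1.377 > 1, so g(0) = 0.256 > 0 and g(1) = -0.377 < 0.
Newton iteration, ψ⁰ = 0.5:
  ψ = 0.500: g = -0.0081, g' = -0.508 → ψ = 0.484
Converged at ψ = 0.484.
Compositions from xᵢ = zᵢ/(1+ψ(Kᵢ−1)), yᵢ = Kᵢxᵢ:
  A: x = 0.161, y = 0.378
  B: x = 0.344, y = 0.447
  C: x = 0.495, y = 0.175

y_B = 0.447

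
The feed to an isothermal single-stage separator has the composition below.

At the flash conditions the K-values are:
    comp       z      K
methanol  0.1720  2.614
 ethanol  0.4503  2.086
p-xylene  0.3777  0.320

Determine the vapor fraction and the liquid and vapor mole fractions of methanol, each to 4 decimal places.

ψ = 0.6040, x_methanol = 0.0871, y_methanol = 0.2277

Newton–Raphson from ψ = 0.35:
  ψ = 0.3500: g = 0.19468, g' = -0.7626 → ψ = 0.6053
  ψ = 0.6053: g = -0.00101, g' = -0.8124 → ψ = 0.6040
Converged at ψ = 0.6040.
Compositions from xᵢ = zᵢ/(1+ψ(Kᵢ−1)), yᵢ = Kᵢxᵢ:
  methanol: x = 0.0871, y = 0.2277
  ethanol: x = 0.2719, y = 0.5672
  p-xylene: x = 0.6410, y = 0.2051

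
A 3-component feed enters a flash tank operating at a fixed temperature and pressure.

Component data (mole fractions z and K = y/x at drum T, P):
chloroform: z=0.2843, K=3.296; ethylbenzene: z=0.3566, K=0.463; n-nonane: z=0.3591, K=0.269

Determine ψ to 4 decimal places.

ψ = 0.1355

Let ψ = V/F and solve Σ zᵢ(Kᵢ−1)/(1+ψ(Kᵢ−1)) = 0.
Feasibility: ΣzᵢKᵢ = 1.1988, Σzᵢ/Kᵢ = 2.1914 — both > 1, two phases present.
Newton–Raphson from ψ = 0.62:
  ψ = 0.6200: g = -0.49782, g' = -1.1281 → ψ = 0.1787
  ψ = 0.1787: g = -0.05093, g' = -1.1332 → ψ = 0.1338
  ψ = 0.1338: g = 0.00211, g' = -1.2323 → ψ = 0.1355
Converged at ψ = 0.1355.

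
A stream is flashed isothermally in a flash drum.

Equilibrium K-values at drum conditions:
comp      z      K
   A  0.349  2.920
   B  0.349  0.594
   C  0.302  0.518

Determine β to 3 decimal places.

β = 0.450

Material balance + equilibrium reduce to Σ zᵢ(Kᵢ−1)/(1+β(Kᵢ−1)) = 0.
Feasibility: ΣzᵢKᵢ = 1.383, Σzᵢ/Kᵢ = 1.290 — both > 1, two phases present.
Newton–Raphson from β = 0.5:
  β = 0.500: g = -0.0277, g' = -0.547 → β = 0.449
  β = 0.449: g = 0.0006, g' = -0.571 → β = 0.450
Converged at β = 0.450.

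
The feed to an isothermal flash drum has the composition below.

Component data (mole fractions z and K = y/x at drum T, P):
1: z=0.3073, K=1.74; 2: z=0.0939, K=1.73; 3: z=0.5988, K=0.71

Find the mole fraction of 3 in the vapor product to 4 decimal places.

Newton iteration, β⁰ = 0.31:
  β = 0.3100: g = 0.05006, g' = -0.2054 → β = 0.5537
  β = 0.5537: g = 0.00325, g' = -0.1815 → β = 0.5716
  β = 0.5716: g = 0.00001, g' = -0.1804 → β = 0.5717
Converged at β = 0.5717.
Compositions from xᵢ = zᵢ/(1+β(Kᵢ−1)), yᵢ = Kᵢxᵢ:
  1: x = 0.2159, y = 0.3757
  2: x = 0.0663, y = 0.1146
  3: x = 0.7178, y = 0.5096

y_3 = 0.5096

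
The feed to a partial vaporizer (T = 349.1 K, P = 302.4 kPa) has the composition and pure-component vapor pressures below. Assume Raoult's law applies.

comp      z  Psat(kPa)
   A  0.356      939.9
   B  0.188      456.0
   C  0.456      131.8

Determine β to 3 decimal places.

β = 0.623

Raoult's law: Kᵢ = Pᵢˢᵃᵗ/P = Pᵢˢᵃᵗ/302.4.
  K_A = 939.9/302.4 = 3.10813, K_B = 456.0/302.4 = 1.50794, K_C = 131.8/302.4 = 0.43585
Rachford–Rice: g(β) = Σ zᵢ(Kᵢ−1)/(1+β(Kᵢ−1)) = 0.
Feasibility: ΣzᵢKᵢ = 1.589, Σzᵢ/Kᵢ = 1.285 — both > 1, two phases present.
Iterate (Newton) starting at β = 0.5:
  β = 0.500: g = 0.0832, g' = -0.687 → β = 0.621
  β = 0.621: g = 0.0016, g' = -0.669 → β = 0.623
Converged at β = 0.623.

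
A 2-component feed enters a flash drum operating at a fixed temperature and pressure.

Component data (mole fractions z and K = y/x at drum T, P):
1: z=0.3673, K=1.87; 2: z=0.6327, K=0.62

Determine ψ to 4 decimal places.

Let ψ = V/F and solve Σ zᵢ(Kᵢ−1)/(1+ψ(Kᵢ−1)) = 0.
Feasibility: ΣzᵢKᵢ = 1.0791, Σzᵢ/Kᵢ = 1.2169 — both > 1, two phases present.
Binary case is linear: z₁(K₁−1)(1+ψ(K₂−1)) + z₂(K₂−1)(1+ψ(K₁−1)) = 0
⇒ ψ = [z₁(K₁−1)+z₂(K₂−1)] / [−(K₁−1)(K₂−1)] = 0.07913/0.33060 = 0.2393

ψ = 0.2393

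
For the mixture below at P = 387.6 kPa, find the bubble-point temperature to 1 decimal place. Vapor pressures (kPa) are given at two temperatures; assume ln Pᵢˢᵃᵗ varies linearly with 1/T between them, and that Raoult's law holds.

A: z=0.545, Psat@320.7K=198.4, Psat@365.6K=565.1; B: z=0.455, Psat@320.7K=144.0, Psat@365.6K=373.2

Bubble-point temperature: ΣzᵢPᵢˢᵃᵗ(T) = P. Interpolate ln Pᵢˢᵃᵗ = aᵢ + bᵢ/T.
  T = 320.7 K: ΣzᵢPᵢˢᵃᵗ = 173.65 kPa
  T = 365.6 K: ΣzᵢPᵢˢᵃᵗ = 477.79 kPa
  T = 343.1 K: ΣzᵢPᵢˢᵃᵗ = 297.32 kPa
  T = 354.4 K: ΣzᵢPᵢˢᵃᵗ = 380.13 kPa
  T = 360.0 K: ΣzᵢPᵢˢᵃᵗ = 426.92 kPa
  T = 357.2 K: ΣzᵢPᵢˢᵃᵗ = 403.03 kPa
Interpolating between 354.4 K and 357.2 K gives T ≈ 355.3 K.

T = 355.3 K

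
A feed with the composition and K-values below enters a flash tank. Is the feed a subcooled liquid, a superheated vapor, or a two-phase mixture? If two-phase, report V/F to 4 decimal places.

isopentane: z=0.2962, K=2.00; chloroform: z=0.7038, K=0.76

two-phase, V/F = 0.5304

ΣzᵢKᵢ = 1.1273; Σzᵢ/Kᵢ = 1.0742.
Both exceed 1, so a two-phase solution exists.
Newton–Raphson from ψ = 0.5:
  ψ = 0.5000: g = 0.00552, g' = -0.1840 → ψ = 0.5300
  ψ = 0.5300: g = 0.00006, g' = -0.1797 → ψ = 0.5304
Converged at ψ = 0.5304.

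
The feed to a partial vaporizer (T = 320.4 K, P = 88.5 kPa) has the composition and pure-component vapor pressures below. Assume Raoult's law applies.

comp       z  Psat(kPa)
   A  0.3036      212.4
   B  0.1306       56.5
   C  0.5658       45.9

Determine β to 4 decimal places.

β = 0.1636

Raoult's law: Kᵢ = Pᵢˢᵃᵗ/P = Pᵢˢᵃᵗ/88.5.
  K_A = 212.4/88.5 = 2.400000, K_B = 56.5/88.5 = 0.638418, K_C = 45.9/88.5 = 0.518644
Rachford–Rice: g(β) = Σ zᵢ(Kᵢ−1)/(1+β(Kᵢ−1)) = 0.
Check two-phase: ΣzᵢKᵢ = 1.1055 > 1 and Σzᵢ/Kᵢ = 1.4220 > 1, so g(0) = 0.1055 > 0 and g(1) = -0.4220 < 0.
Iterate (Newton) starting at β = 0.43:
  β = 0.4300: g = -0.13403, g' = -0.4643 → β = 0.1413
  β = 0.1413: g = 0.01285, g' = -0.5846 → β = 0.1633
  β = 0.1633: g = 0.00019, g' = -0.5679 → β = 0.1636
Converged at β = 0.1636.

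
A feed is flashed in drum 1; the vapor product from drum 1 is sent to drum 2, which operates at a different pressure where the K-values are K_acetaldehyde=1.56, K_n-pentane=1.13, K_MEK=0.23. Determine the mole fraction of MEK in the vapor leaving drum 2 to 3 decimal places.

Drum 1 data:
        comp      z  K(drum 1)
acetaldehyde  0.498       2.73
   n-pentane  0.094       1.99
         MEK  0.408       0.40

Drum 1:
Let ψ₁ = V/F and solve Σ zᵢ(Kᵢ−1)/(1+ψ₁(Kᵢ−1)) = 0.
g(0) = ΣzᵢKᵢ − 1 = 0.710 and g(1) = 1 − Σzᵢ/Kᵢ = -0.250, so a root lies in (0, 1).
Iterate (Newton) starting at ψ₁ = 0.5:
  ψ₁ = 0.500: g = 0.1745, g' = -0.769 → ψ₁ = 0.727
  ψ₁ = 0.727: g = 0.0017, g' = -0.786 → ψ₁ = 0.729
Converged at ψ₁ = 0.729.
Drum-1 compositions:
  acetaldehyde: x = 0.220, y = 0.601
  n-pentane: x = 0.055, y = 0.109
  MEK: x = 0.725, y = 0.290
Drum-2 feed = drum-1 vapor: z₂ = (0.6013, 0.1087, 0.2901).
Drum 2:
Rachford–Rice: g(ψ₂) = Σ zᵢ(Kᵢ−1)/(1+ψ₂(Kᵢ−1)) = 0.
g(0) = ΣzᵢKᵢ − 1 = 0.128 and g(1) = 1 − Σzᵢ/Kᵢ = -0.743, so a root lies in (0, 1).
Newton iteration, ψ₂⁰ = 0.43:
  ψ₂ = 0.430: g = -0.0491, g' = -0.508 → ψ₂ = 0.333
  ψ₂ = 0.333: g = -0.0032, g' = -0.447 → ψ₂ = 0.326
Converged at ψ₂ = 0.326.
  acetaldehyde: x = 0.508, y = 0.793
  n-pentane: x = 0.104, y = 0.118
  MEK: x = 0.387, y = 0.089

y_MEK (drum 2) = 0.089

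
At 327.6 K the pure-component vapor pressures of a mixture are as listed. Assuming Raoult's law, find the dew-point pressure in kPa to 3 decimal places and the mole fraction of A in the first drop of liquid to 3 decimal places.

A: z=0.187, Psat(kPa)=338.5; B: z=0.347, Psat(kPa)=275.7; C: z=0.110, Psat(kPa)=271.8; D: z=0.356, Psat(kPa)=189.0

At the dew point ψ → 1, so Σzᵢ/Kᵢ = 1 with Kᵢ = Pᵢˢᵃᵗ/P ⇒ 1/P = Σzᵢ/Pᵢˢᵃᵗ.
1/P = 0.187/338.5 + 0.347/275.7 + 0.110/271.8 + 0.356/189.0 = 0.004099 ⇒ P = 243.941 kPa
xᵢ = zᵢP/Pᵢˢᵃᵗ ⇒ x_A = 0.187·243.941/338.5 = 0.135

Pdew = 243.941 kPa, x_A = 0.135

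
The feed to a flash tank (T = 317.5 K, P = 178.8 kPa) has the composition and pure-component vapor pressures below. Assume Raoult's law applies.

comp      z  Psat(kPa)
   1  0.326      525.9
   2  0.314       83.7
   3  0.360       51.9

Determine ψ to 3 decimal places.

Raoult's law: Kᵢ = Pᵢˢᵃᵗ/P = Pᵢˢᵃᵗ/178.8.
  K_1 = 525.9/178.8 = 2.94128, K_2 = 83.7/178.8 = 0.46812, K_3 = 51.9/178.8 = 0.29027
Rachford–Rice: g(ψ) = Σ zᵢ(Kᵢ−1)/(1+ψ(Kᵢ−1)) = 0.
Feasibility: ΣzᵢKᵢ = 1.210, Σzᵢ/Kᵢ = 2.022 — both > 1, two phases present.
Newton–Raphson from ψ = 0.5:
  ψ = 0.500: g = -0.3024, g' = -0.917 → ψ = 0.170
  ψ = 0.170: g = 0.0015, g' = -1.036 → ψ = 0.172
Converged at ψ = 0.172.

ψ = 0.172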